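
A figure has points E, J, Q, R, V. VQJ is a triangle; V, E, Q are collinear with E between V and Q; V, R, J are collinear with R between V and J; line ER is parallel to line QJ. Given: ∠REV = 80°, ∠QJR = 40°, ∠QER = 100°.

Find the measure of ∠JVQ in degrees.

1. ∠JQV = 80°  [ER∥QJ, corresponding at E]
2. ∠QJV = 40°  [R on ray JV]
3. ∠JVQ = 60°  [△VQJ]

∠JVQ = 60°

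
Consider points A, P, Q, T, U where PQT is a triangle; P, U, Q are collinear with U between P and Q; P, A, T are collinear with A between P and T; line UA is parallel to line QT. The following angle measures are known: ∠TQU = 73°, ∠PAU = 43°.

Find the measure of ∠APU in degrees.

1. ∠PQT = 73°  [U on ray QP]
2. ∠PTQ = 43°  [UA∥QT, corresponding at A]
3. ∠QPT = 64°  [△PQT]
4. ∠APU = 64°  [U on PQ, A on PT]

∠APU = 64°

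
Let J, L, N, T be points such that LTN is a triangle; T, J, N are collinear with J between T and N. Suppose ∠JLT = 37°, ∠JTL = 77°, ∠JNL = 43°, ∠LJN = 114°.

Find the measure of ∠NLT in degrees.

1. ∠LTN = 77°  [J on ray TN]
2. ∠LNT = 43°  [J on ray NT]
3. ∠NLT = 60°  [△LTN]

∠NLT = 60°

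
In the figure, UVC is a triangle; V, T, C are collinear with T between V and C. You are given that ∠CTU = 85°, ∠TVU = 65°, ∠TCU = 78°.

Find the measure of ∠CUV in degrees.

1. ∠CVU = 65°  [T on ray VC]
2. ∠UCV = 78°  [T on ray CV]
3. ∠CUV = 37°  [△UVC]

∠CUV = 37°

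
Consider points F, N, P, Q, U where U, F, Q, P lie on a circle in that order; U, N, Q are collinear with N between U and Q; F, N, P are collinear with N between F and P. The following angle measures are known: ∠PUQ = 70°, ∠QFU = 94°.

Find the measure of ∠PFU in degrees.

∠PFU = 24°

1. ∠QPU = 86°  [cyclic UFQP, opposite ∠F+∠P]
2. ∠PQU = 24°  [△UQP]
3. ∠PFU = 24°  [same arc UP]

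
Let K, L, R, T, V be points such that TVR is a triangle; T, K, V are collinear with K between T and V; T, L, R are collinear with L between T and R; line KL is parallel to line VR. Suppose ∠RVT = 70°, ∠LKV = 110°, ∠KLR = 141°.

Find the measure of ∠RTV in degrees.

∠RTV = 71°

1. ∠LKT = 70°  [KL∥VR, corresponding at K]
2. ∠KLT = 39°  [linear pair at L on TR]
3. ∠KTL = 71°  [△TKL]
4. ∠RTV = 71°  [K on TV, L on TR]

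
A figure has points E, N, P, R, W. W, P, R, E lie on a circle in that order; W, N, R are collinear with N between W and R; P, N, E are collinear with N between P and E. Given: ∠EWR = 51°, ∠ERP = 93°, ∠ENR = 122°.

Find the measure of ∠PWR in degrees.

∠PWR = 36°

1. ∠EPR = 51°  [same arc RE]
2. ∠PER = 36°  [△PRE]
3. ∠PWR = 36°  [same arc PR]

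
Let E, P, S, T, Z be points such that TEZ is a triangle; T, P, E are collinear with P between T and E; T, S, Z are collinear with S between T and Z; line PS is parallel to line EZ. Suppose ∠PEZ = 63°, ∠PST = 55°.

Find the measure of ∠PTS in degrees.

1. ∠TEZ = 63°  [P on ray ET]
2. ∠EZT = 55°  [PS∥EZ, corresponding at S]
3. ∠ETZ = 62°  [△TEZ]
4. ∠PTS = 62°  [P on TE, S on TZ]

∠PTS = 62°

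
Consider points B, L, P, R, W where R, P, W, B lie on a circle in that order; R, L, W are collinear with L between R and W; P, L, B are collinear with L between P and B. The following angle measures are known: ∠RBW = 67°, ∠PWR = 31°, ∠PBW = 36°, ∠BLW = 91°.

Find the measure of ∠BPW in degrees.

∠BPW = 60°

1. ∠PBR = 31°  [same arc RP]
2. ∠BLR = 89°  [linear pair at L on RW]
3. ∠BRW = 60°  [△RLB]
4. ∠BPW = 60°  [same arc WB]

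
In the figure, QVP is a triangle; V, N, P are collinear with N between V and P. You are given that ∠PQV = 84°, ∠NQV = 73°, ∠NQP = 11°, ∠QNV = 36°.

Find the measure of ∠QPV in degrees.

1. ∠NVQ = 71°  [△QVN]
2. ∠PVQ = 71°  [N on ray VP]
3. ∠QPV = 25°  [△QVP]

∠QPV = 25°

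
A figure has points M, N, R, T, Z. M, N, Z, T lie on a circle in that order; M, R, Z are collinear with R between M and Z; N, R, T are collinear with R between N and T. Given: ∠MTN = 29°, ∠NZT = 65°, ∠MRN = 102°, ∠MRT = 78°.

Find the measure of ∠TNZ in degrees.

1. ∠MZN = 29°  [same arc MN]
2. ∠NRZ = 78°  [linear pair at R on MZ]
3. ∠TNZ = 73°  [△NRZ]

∠TNZ = 73°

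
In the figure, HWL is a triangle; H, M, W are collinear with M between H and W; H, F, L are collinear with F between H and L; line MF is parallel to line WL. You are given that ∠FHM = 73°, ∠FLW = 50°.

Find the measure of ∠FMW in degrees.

∠FMW = 123°

1. ∠LHW = 73°  [M on HW, F on HL]
2. ∠HLW = 50°  [F on ray LH]
3. ∠HWL = 57°  [△HWL]
4. ∠FMH = 57°  [MF∥WL, corresponding at M]
5. ∠FMW = 123°  [linear pair at M on HW]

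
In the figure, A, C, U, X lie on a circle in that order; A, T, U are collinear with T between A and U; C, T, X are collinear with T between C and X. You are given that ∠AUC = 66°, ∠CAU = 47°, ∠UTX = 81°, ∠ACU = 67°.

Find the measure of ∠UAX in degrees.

1. ∠AXC = 66°  [same arc AC]
2. ∠ATX = 99°  [linear pair at T on AU]
3. ∠UAX = 15°  [△ATX]

∠UAX = 15°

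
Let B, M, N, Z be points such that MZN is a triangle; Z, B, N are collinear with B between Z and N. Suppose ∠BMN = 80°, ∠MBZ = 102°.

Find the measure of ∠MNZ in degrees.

1. ∠MBN = 78°  [linear pair at B on ZN]
2. ∠BNM = 22°  [△MBN]
3. ∠MNZ = 22°  [B on ray NZ]

∠MNZ = 22°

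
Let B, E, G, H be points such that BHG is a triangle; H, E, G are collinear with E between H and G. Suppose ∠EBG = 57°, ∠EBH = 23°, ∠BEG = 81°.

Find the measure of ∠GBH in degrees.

1. ∠BGE = 42°  [△BEG]
2. ∠BEH = 99°  [linear pair at E on HG]
3. ∠BGH = 42°  [E on ray GH]
4. ∠BHE = 58°  [△BHE]
5. ∠BHG = 58°  [E on ray HG]
6. ∠GBH = 80°  [△BHG]

∠GBH = 80°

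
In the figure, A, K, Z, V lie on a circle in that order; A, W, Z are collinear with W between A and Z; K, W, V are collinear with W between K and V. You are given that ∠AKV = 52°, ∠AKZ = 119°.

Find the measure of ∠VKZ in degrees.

∠VKZ = 67°

1. ∠AZV = 52°  [same arc AV]
2. ∠AVZ = 61°  [cyclic AKZV, opposite ∠K+∠V]
3. ∠VAZ = 67°  [△AZV]
4. ∠VKZ = 67°  [same arc ZV]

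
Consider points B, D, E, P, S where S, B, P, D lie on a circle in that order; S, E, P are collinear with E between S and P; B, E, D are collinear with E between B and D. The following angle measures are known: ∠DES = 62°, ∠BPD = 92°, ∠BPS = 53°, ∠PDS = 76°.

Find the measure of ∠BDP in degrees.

∠BDP = 23°

1. ∠BEP = 62°  [vertical angles at E]
2. ∠DBP = 65°  [△BEP]
3. ∠BDP = 23°  [△BPD]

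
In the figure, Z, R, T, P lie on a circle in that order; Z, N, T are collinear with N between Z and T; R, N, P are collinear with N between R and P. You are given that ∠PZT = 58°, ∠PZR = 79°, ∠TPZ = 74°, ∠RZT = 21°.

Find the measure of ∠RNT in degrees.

∠RNT = 69°

1. ∠PRT = 58°  [same arc TP]
2. ∠TRZ = 106°  [cyclic ZRTP, opposite ∠R+∠P]
3. ∠RTZ = 53°  [△ZRT]
4. ∠RNT = 69°  [△RNT]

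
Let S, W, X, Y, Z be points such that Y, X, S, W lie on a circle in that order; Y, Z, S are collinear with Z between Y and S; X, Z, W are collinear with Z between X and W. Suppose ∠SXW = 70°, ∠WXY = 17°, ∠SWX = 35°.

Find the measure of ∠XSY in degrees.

∠XSY = 58°

1. ∠SYW = 70°  [same arc SW]
2. ∠WSY = 17°  [same arc YW]
3. ∠SYX = 35°  [same arc XS]
4. ∠SWY = 93°  [△YSW]
5. ∠SXY = 87°  [cyclic YXSW, opposite ∠X+∠W]
6. ∠XSY = 58°  [△YXS]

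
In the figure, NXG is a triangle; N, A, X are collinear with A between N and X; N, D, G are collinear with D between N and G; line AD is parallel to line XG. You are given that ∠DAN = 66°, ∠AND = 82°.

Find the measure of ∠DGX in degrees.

∠DGX = 32°

1. ∠ADN = 32°  [△NAD]
2. ∠ADG = 148°  [linear pair at D on NG]
3. ∠DGX = 32°  [AD∥XG, co-interior at G–D]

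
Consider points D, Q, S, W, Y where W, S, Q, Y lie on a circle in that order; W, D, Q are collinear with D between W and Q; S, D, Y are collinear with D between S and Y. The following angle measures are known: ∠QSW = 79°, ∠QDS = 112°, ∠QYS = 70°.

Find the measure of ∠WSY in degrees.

∠WSY = 42°

1. ∠SDW = 68°  [linear pair at D on WQ]
2. ∠QWS = 70°  [same arc SQ]
3. ∠WSY = 42°  [△WDS]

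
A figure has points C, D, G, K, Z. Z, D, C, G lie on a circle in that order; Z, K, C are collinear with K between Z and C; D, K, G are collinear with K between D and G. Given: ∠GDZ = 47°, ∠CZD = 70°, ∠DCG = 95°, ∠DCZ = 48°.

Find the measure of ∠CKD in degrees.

1. ∠CGD = 70°  [same arc DC]
2. ∠CDG = 15°  [△DCG]
3. ∠CKD = 117°  [△DKC]

∠CKD = 117°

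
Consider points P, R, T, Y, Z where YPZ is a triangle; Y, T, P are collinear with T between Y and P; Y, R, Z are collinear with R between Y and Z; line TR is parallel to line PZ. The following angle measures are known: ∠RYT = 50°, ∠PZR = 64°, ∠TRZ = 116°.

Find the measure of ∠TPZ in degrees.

1. ∠PYZ = 50°  [T on YP, R on YZ]
2. ∠PZY = 64°  [R on ray ZY]
3. ∠YPZ = 66°  [△YPZ]
4. ∠TPZ = 66°  [T on ray PY]

∠TPZ = 66°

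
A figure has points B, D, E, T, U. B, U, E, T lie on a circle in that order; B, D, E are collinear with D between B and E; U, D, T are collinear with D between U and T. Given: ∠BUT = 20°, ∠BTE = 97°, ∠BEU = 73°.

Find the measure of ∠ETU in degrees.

1. ∠BUE = 83°  [cyclic BUET, opposite ∠U+∠T]
2. ∠EBU = 24°  [△BUE]
3. ∠ETU = 24°  [same arc UE]

∠ETU = 24°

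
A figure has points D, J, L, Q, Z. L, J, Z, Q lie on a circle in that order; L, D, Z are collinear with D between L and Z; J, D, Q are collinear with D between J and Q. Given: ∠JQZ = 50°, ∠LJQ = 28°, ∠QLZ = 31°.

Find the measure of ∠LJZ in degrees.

1. ∠LZQ = 28°  [same arc LQ]
2. ∠LQZ = 121°  [△LZQ]
3. ∠LJZ = 59°  [cyclic LJZQ, opposite ∠J+∠Q]

∠LJZ = 59°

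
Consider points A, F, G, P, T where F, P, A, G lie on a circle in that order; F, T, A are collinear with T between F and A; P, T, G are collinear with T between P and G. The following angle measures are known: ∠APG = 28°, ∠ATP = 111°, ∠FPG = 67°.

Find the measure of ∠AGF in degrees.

1. ∠AFG = 28°  [same arc AG]
2. ∠FAG = 67°  [same arc FG]
3. ∠AGF = 85°  [△FAG]

∠AGF = 85°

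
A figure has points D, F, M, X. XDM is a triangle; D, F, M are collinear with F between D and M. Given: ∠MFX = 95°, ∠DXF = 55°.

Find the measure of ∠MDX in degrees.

∠MDX = 40°

1. ∠DFX = 85°  [linear pair at F on DM]
2. ∠FDX = 40°  [△XDF]
3. ∠MDX = 40°  [F on ray DM]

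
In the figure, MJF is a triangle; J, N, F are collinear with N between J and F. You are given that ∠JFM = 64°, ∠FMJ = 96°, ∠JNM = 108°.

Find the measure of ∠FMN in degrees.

1. ∠MFN = 64°  [N on ray FJ]
2. ∠FNM = 72°  [linear pair at N on JF]
3. ∠FMN = 44°  [△MNF]

∠FMN = 44°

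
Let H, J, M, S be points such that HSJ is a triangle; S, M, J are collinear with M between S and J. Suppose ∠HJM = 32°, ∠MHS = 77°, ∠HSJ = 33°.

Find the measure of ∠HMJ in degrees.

∠HMJ = 110°

1. ∠HSM = 33°  [M on ray SJ]
2. ∠HMS = 70°  [△HSM]
3. ∠HMJ = 110°  [linear pair at M on SJ]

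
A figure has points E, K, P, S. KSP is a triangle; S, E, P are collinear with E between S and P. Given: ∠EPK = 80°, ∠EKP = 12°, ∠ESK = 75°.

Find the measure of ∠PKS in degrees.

1. ∠KPS = 80°  [E on ray PS]
2. ∠KSP = 75°  [E on ray SP]
3. ∠PKS = 25°  [△KSP]

∠PKS = 25°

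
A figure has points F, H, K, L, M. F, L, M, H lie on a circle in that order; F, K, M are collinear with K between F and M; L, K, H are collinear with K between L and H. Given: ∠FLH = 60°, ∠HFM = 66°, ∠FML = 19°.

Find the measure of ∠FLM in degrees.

∠FLM = 126°

1. ∠FMH = 60°  [same arc FH]
2. ∠FHM = 54°  [△FMH]
3. ∠FLM = 126°  [cyclic FLMH, opposite ∠L+∠H]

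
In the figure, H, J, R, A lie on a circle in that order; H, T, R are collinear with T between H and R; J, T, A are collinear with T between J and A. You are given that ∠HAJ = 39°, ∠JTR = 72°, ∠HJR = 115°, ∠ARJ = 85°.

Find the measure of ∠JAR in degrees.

1. ∠HRJ = 39°  [same arc HJ]
2. ∠AJR = 69°  [△JTR]
3. ∠JAR = 26°  [△JRA]

∠JAR = 26°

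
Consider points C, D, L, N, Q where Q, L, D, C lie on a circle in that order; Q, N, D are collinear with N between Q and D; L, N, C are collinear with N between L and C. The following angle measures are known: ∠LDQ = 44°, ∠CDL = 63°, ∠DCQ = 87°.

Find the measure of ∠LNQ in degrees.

1. ∠LCQ = 44°  [same arc QL]
2. ∠CQL = 117°  [cyclic QLDC, opposite ∠Q+∠D]
3. ∠DLQ = 93°  [cyclic QLDC, opposite ∠L+∠C]
4. ∠CLQ = 19°  [△QLC]
5. ∠DQL = 43°  [△QLD]
6. ∠LNQ = 118°  [△QNL]

∠LNQ = 118°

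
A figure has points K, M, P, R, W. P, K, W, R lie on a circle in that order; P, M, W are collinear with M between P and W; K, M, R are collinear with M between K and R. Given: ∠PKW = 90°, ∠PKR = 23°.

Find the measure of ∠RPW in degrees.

∠RPW = 67°

1. ∠PRW = 90°  [cyclic PKWR, opposite ∠K+∠R]
2. ∠PWR = 23°  [same arc PR]
3. ∠RPW = 67°  [△PWR]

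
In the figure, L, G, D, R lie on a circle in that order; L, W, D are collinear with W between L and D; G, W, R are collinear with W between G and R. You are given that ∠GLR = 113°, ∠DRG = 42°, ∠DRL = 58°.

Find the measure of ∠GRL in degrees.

1. ∠DLG = 42°  [same arc GD]
2. ∠DGL = 122°  [cyclic LGDR, opposite ∠G+∠R]
3. ∠GDL = 16°  [△LGD]
4. ∠GRL = 16°  [same arc LG]

∠GRL = 16°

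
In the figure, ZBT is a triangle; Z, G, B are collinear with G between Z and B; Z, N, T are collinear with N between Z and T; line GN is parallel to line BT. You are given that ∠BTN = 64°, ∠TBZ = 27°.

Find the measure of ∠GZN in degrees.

1. ∠BTZ = 64°  [N on ray TZ]
2. ∠BZT = 89°  [△ZBT]
3. ∠GZN = 89°  [G on ZB, N on ZT]

∠GZN = 89°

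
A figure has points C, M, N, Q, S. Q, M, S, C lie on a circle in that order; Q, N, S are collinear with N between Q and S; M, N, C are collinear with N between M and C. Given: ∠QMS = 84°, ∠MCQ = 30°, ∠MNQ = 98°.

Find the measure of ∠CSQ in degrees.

1. ∠MSQ = 30°  [same arc QM]
2. ∠CNS = 98°  [vertical angles at N]
3. ∠MQS = 66°  [△QMS]
4. ∠MCS = 66°  [same arc MS]
5. ∠CSQ = 16°  [△SNC]

∠CSQ = 16°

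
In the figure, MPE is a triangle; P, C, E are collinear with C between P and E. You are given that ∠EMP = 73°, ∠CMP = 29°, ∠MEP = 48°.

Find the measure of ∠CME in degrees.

1. ∠EPM = 59°  [△MPE]
2. ∠CEM = 48°  [C on ray EP]
3. ∠CPM = 59°  [C on ray PE]
4. ∠MCP = 92°  [△MPC]
5. ∠ECM = 88°  [linear pair at C on PE]
6. ∠CME = 44°  [△MCE]

∠CME = 44°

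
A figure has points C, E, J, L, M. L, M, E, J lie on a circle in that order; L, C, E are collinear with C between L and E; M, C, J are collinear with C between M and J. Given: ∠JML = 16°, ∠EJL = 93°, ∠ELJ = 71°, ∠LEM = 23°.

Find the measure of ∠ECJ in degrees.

1. ∠LJM = 23°  [same arc LM]
2. ∠JCL = 86°  [△LCJ]
3. ∠ECJ = 94°  [linear pair at C on LE]

∠ECJ = 94°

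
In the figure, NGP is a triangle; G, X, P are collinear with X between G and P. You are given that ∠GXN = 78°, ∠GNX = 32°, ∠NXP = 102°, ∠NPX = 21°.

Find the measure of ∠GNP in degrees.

1. ∠NGX = 70°  [△NGX]
2. ∠GPN = 21°  [X on ray PG]
3. ∠NGP = 70°  [X on ray GP]
4. ∠GNP = 89°  [△NGP]

∠GNP = 89°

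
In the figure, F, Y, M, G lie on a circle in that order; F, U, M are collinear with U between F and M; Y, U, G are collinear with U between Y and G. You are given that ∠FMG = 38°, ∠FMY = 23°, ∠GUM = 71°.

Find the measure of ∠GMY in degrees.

1. ∠FYG = 38°  [same arc FG]
2. ∠FGY = 23°  [same arc FY]
3. ∠GFY = 119°  [△FYG]
4. ∠GMY = 61°  [cyclic FYMG, opposite ∠F+∠M]

∠GMY = 61°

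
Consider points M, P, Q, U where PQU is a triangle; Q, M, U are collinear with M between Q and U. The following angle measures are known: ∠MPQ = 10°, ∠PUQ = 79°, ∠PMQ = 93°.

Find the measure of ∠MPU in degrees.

∠MPU = 14°

1. ∠MUP = 79°  [M on ray UQ]
2. ∠PMU = 87°  [linear pair at M on QU]
3. ∠MPU = 14°  [△PMU]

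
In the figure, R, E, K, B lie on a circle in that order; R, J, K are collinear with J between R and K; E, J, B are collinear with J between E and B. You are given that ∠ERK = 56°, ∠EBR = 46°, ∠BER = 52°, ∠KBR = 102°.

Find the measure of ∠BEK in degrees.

1. ∠EJR = 72°  [△RJE]
2. ∠EKR = 46°  [same arc RE]
3. ∠EJK = 108°  [linear pair at J on RK]
4. ∠BEK = 26°  [△EJK]

∠BEK = 26°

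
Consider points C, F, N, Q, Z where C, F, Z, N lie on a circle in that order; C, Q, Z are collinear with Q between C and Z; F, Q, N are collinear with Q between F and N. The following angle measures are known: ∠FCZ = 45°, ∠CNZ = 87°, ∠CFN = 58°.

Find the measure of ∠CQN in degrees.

∠CQN = 103°

1. ∠FNZ = 45°  [same arc FZ]
2. ∠CZN = 58°  [same arc CN]
3. ∠NQZ = 77°  [△ZQN]
4. ∠CQN = 103°  [linear pair at Q on CZ]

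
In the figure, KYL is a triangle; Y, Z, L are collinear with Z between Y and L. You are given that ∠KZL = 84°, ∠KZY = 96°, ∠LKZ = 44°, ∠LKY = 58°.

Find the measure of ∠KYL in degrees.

1. ∠KLZ = 52°  [△KZL]
2. ∠KLY = 52°  [Z on ray LY]
3. ∠KYL = 70°  [△KYL]

∠KYL = 70°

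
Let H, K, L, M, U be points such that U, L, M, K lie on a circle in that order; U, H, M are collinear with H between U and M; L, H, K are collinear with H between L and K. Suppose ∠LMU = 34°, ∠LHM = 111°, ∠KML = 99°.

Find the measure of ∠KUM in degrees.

∠KUM = 35°

1. ∠LKU = 34°  [same arc UL]
2. ∠KHU = 111°  [vertical angles at H]
3. ∠KUM = 35°  [△UHK]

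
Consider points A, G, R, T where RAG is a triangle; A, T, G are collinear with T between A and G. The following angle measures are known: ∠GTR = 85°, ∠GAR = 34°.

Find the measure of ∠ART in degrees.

1. ∠ATR = 95°  [linear pair at T on AG]
2. ∠RAT = 34°  [T on ray AG]
3. ∠ART = 51°  [△RAT]

∠ART = 51°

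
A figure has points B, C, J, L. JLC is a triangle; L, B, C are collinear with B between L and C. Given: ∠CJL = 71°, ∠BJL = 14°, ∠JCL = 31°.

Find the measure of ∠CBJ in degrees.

∠CBJ = 92°

1. ∠CLJ = 78°  [△JLC]
2. ∠BLJ = 78°  [B on ray LC]
3. ∠JBL = 88°  [△JLB]
4. ∠CBJ = 92°  [linear pair at B on LC]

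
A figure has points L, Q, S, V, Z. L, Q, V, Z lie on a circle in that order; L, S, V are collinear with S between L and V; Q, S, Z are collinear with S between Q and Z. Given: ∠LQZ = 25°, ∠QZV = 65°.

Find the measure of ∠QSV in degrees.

1. ∠QLV = 65°  [same arc QV]
2. ∠LSQ = 90°  [△LSQ]
3. ∠QSV = 90°  [linear pair at S on LV]

∠QSV = 90°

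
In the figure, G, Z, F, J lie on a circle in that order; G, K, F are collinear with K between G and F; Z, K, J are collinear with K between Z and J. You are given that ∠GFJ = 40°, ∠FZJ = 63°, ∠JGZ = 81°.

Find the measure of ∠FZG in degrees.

1. ∠FGJ = 63°  [same arc FJ]
2. ∠FJG = 77°  [△GFJ]
3. ∠FZG = 103°  [cyclic GZFJ, opposite ∠Z+∠J]

∠FZG = 103°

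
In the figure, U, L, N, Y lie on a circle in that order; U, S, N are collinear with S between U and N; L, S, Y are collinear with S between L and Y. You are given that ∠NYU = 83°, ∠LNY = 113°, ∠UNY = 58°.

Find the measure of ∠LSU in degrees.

∠LSU = 94°

1. ∠NUY = 39°  [△UNY]
2. ∠ULY = 58°  [same arc UY]
3. ∠NLY = 39°  [same arc NY]
4. ∠LYN = 28°  [△LNY]
5. ∠LUN = 28°  [same arc LN]
6. ∠LSU = 94°  [△USL]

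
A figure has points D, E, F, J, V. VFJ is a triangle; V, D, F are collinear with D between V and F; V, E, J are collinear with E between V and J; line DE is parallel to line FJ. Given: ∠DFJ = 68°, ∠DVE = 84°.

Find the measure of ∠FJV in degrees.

1. ∠JFV = 68°  [D on ray FV]
2. ∠FVJ = 84°  [D on VF, E on VJ]
3. ∠FJV = 28°  [△VFJ]

∠FJV = 28°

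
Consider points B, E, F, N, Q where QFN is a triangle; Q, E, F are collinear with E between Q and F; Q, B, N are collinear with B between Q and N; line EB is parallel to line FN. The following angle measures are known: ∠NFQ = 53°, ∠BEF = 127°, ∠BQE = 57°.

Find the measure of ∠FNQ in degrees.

∠FNQ = 70°

1. ∠BEQ = 53°  [EB∥FN, corresponding at E]
2. ∠EBQ = 70°  [△QEB]
3. ∠FNQ = 70°  [EB∥FN, corresponding at B]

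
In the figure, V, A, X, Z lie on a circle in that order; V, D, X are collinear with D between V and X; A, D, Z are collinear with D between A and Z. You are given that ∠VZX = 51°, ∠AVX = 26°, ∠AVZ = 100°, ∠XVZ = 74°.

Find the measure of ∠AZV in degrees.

1. ∠VAX = 129°  [cyclic VAXZ, opposite ∠A+∠Z]
2. ∠AXV = 25°  [△VAX]
3. ∠AZV = 25°  [same arc VA]

∠AZV = 25°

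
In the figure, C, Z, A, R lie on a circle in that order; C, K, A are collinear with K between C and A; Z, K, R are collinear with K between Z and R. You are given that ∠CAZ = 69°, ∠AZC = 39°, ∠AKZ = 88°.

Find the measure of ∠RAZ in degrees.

∠RAZ = 85°

1. ∠ACZ = 72°  [△CZA]
2. ∠AZR = 23°  [△ZKA]
3. ∠ARZ = 72°  [same arc ZA]
4. ∠RAZ = 85°  [△ZAR]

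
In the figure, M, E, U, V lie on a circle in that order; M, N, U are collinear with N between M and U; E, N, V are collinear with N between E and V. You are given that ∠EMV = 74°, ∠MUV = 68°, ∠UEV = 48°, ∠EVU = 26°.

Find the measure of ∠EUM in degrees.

1. ∠MEV = 68°  [same arc MV]
2. ∠EVM = 38°  [△MEV]
3. ∠EUM = 38°  [same arc ME]

∠EUM = 38°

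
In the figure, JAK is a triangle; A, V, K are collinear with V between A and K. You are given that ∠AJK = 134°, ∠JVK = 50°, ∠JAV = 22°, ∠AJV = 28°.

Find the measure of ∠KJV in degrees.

∠KJV = 106°

1. ∠JAK = 22°  [V on ray AK]
2. ∠AKJ = 24°  [△JAK]
3. ∠JKV = 24°  [V on ray KA]
4. ∠KJV = 106°  [△JVK]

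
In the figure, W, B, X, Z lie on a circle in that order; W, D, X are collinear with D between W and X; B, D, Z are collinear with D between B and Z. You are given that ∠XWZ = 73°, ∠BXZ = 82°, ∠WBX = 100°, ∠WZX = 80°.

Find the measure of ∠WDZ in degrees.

∠WDZ = 52°

1. ∠XBZ = 73°  [same arc XZ]
2. ∠WXZ = 27°  [△WXZ]
3. ∠BZX = 25°  [△BXZ]
4. ∠XDZ = 128°  [△XDZ]
5. ∠WDZ = 52°  [linear pair at D on WX]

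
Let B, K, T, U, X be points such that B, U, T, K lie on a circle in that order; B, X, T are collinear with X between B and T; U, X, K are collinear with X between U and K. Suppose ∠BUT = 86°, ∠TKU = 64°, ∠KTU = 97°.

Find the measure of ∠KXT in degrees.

∠KXT = 49°

1. ∠BKT = 94°  [cyclic BUTK, opposite ∠U+∠K]
2. ∠KUT = 19°  [△UTK]
3. ∠KBT = 19°  [same arc TK]
4. ∠BTK = 67°  [△BTK]
5. ∠KXT = 49°  [△TXK]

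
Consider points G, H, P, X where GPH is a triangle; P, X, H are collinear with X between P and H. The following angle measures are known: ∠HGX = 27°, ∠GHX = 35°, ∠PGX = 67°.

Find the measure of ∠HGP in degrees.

∠HGP = 94°

1. ∠GXH = 118°  [△GXH]
2. ∠GHP = 35°  [X on ray HP]
3. ∠GXP = 62°  [linear pair at X on PH]
4. ∠GPX = 51°  [△GPX]
5. ∠GPH = 51°  [X on ray PH]
6. ∠HGP = 94°  [△GPH]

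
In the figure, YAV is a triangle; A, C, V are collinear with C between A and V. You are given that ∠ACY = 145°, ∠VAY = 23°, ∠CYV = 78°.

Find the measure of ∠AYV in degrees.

∠AYV = 90°

1. ∠VCY = 35°  [linear pair at C on AV]
2. ∠CVY = 67°  [△YCV]
3. ∠AVY = 67°  [C on ray VA]
4. ∠AYV = 90°  [△YAV]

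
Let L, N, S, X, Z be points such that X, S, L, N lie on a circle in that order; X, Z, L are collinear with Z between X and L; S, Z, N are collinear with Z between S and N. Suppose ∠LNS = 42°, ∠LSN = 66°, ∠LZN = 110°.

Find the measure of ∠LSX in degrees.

1. ∠NLX = 28°  [△LZN]
2. ∠LXN = 66°  [same arc LN]
3. ∠LNX = 86°  [△XLN]
4. ∠LSX = 94°  [cyclic XSLN, opposite ∠S+∠N]

∠LSX = 94°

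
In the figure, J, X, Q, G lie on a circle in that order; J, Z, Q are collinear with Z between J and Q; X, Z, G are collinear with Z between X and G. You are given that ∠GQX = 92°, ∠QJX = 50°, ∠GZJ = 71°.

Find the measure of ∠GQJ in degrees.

1. ∠QGX = 50°  [same arc XQ]
2. ∠GZQ = 109°  [linear pair at Z on JQ]
3. ∠GQJ = 21°  [△QZG]

∠GQJ = 21°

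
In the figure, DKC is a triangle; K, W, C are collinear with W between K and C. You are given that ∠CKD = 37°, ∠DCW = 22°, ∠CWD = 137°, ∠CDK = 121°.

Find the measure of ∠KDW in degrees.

1. ∠DKW = 37°  [W on ray KC]
2. ∠DWK = 43°  [linear pair at W on KC]
3. ∠KDW = 100°  [△DKW]

∠KDW = 100°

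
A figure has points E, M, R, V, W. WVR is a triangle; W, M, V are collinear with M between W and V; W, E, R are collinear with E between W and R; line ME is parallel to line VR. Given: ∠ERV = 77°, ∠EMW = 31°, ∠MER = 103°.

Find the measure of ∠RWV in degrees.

1. ∠VRW = 77°  [E on ray RW]
2. ∠RVW = 31°  [ME∥VR, corresponding at M]
3. ∠RWV = 72°  [△WVR]

∠RWV = 72°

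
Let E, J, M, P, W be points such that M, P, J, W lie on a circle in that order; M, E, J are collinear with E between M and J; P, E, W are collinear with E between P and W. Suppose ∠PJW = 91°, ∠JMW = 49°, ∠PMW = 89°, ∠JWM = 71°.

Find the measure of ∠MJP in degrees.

1. ∠JPW = 49°  [same arc JW]
2. ∠JPM = 109°  [cyclic MPJW, opposite ∠P+∠W]
3. ∠JWP = 40°  [△PJW]
4. ∠JMP = 40°  [same arc PJ]
5. ∠MJP = 31°  [△MPJ]

∠MJP = 31°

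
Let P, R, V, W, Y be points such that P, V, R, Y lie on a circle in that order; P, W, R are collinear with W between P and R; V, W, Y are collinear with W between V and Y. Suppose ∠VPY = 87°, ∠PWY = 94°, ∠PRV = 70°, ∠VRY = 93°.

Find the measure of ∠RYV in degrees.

∠RYV = 71°

1. ∠RWV = 94°  [vertical angles at W]
2. ∠RVY = 16°  [△VWR]
3. ∠RYV = 71°  [△VRY]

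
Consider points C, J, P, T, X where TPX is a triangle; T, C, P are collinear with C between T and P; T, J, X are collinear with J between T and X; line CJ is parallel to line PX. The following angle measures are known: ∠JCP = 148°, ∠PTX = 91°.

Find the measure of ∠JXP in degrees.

1. ∠JCT = 32°  [linear pair at C on TP]
2. ∠CTJ = 91°  [C on TP, J on TX]
3. ∠CJT = 57°  [△TCJ]
4. ∠CJX = 123°  [linear pair at J on TX]
5. ∠JXP = 57°  [CJ∥PX, co-interior at X–J]

∠JXP = 57°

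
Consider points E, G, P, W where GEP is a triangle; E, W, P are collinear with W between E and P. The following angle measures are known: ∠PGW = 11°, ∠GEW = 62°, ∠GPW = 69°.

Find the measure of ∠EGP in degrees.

1. ∠GEP = 62°  [W on ray EP]
2. ∠EPG = 69°  [W on ray PE]
3. ∠EGP = 49°  [△GEP]

∠EGP = 49°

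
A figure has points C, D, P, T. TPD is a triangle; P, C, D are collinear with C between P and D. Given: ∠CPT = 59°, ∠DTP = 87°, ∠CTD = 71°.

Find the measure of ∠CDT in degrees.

1. ∠DPT = 59°  [C on ray PD]
2. ∠PDT = 34°  [△TPD]
3. ∠CDT = 34°  [C on ray DP]

∠CDT = 34°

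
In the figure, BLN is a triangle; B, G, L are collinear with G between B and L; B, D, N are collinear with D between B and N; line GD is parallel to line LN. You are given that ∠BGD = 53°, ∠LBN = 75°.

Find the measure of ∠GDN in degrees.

1. ∠BLN = 53°  [GD∥LN, corresponding at G]
2. ∠BNL = 52°  [△BLN]
3. ∠BDG = 52°  [GD∥LN, corresponding at D]
4. ∠GDN = 128°  [linear pair at D on BN]

∠GDN = 128°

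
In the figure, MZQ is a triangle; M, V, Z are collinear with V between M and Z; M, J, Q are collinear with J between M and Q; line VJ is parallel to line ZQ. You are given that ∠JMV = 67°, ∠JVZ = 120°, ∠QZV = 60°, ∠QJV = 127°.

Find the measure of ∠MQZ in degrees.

1. ∠QMZ = 67°  [V on MZ, J on MQ]
2. ∠MZQ = 60°  [V on ray ZM]
3. ∠MQZ = 53°  [△MZQ]

∠MQZ = 53°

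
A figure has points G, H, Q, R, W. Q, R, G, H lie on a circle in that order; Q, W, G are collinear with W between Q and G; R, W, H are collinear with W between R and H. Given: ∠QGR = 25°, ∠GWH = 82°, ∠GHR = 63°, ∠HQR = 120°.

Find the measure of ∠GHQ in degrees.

1. ∠QHR = 25°  [same arc QR]
2. ∠HWQ = 98°  [linear pair at W on QG]
3. ∠HGQ = 35°  [△GWH]
4. ∠GQH = 57°  [△QWH]
5. ∠GHQ = 88°  [△QGH]

∠GHQ = 88°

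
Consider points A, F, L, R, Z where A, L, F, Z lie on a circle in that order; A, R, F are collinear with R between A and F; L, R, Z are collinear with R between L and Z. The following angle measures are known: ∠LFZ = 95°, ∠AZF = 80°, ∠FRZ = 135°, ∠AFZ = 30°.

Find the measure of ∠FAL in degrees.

1. ∠ARL = 135°  [vertical angles at R]
2. ∠ALZ = 30°  [same arc AZ]
3. ∠FAL = 15°  [△ARL]

∠FAL = 15°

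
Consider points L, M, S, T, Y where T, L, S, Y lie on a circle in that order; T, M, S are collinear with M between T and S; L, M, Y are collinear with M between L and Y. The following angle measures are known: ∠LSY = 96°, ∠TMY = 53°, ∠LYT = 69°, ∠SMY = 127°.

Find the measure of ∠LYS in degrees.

∠LYS = 26°

1. ∠LMS = 53°  [vertical angles at M]
2. ∠LST = 69°  [same arc TL]
3. ∠SLY = 58°  [△LMS]
4. ∠LYS = 26°  [△LSY]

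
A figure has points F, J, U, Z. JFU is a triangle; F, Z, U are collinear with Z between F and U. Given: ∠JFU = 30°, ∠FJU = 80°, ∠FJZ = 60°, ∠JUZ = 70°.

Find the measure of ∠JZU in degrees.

1. ∠JFZ = 30°  [Z on ray FU]
2. ∠FZJ = 90°  [△JFZ]
3. ∠JZU = 90°  [linear pair at Z on FU]

∠JZU = 90°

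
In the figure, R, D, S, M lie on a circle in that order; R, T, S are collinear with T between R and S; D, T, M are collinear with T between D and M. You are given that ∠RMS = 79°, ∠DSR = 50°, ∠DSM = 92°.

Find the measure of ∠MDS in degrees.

1. ∠RDS = 101°  [cyclic RDSM, opposite ∠D+∠M]
2. ∠DRS = 29°  [△RDS]
3. ∠DMS = 29°  [same arc DS]
4. ∠MDS = 59°  [△DSM]

∠MDS = 59°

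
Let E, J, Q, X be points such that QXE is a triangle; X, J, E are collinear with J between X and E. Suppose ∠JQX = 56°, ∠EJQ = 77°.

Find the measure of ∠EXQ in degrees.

∠EXQ = 21°

1. ∠QJX = 103°  [linear pair at J on XE]
2. ∠JXQ = 21°  [△QXJ]
3. ∠EXQ = 21°  [J on ray XE]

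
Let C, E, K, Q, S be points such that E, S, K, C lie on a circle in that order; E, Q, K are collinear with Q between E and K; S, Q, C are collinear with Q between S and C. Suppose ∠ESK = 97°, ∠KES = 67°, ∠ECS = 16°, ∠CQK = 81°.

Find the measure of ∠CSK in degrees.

1. ∠ECK = 83°  [cyclic ESKC, opposite ∠S+∠C]
2. ∠KCS = 67°  [same arc SK]
3. ∠CKE = 32°  [△KQC]
4. ∠CEK = 65°  [△EKC]
5. ∠CSK = 65°  [same arc KC]

∠CSK = 65°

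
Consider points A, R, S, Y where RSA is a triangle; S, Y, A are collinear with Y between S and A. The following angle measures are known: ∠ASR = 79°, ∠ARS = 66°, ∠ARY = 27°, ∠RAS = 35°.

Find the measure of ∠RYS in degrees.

1. ∠RAY = 35°  [Y on ray AS]
2. ∠AYR = 118°  [△RYA]
3. ∠RYS = 62°  [linear pair at Y on SA]

∠RYS = 62°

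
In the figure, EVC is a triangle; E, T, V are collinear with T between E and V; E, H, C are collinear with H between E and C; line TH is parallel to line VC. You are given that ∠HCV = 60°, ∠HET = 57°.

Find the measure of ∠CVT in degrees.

1. ∠ECV = 60°  [H on ray CE]
2. ∠CEV = 57°  [T on EV, H on EC]
3. ∠CVE = 63°  [△EVC]
4. ∠CVT = 63°  [T on ray VE]

∠CVT = 63°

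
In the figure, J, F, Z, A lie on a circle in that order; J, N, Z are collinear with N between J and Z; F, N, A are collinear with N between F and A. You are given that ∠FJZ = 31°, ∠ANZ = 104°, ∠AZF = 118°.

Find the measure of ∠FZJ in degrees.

∠FZJ = 73°

1. ∠FAZ = 31°  [same arc FZ]
2. ∠FNJ = 104°  [vertical angles at N]
3. ∠AFZ = 31°  [△FZA]
4. ∠FNZ = 76°  [linear pair at N on JZ]
5. ∠FZJ = 73°  [△FNZ]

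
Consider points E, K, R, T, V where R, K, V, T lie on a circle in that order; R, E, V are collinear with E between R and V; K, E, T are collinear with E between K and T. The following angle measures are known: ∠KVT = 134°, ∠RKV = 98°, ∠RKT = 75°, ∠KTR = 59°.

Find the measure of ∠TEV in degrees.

∠TEV = 82°

1. ∠RTV = 82°  [cyclic RKVT, opposite ∠K+∠T]
2. ∠RVT = 75°  [same arc RT]
3. ∠TRV = 23°  [△RVT]
4. ∠RET = 98°  [△RET]
5. ∠TEV = 82°  [linear pair at E on RV]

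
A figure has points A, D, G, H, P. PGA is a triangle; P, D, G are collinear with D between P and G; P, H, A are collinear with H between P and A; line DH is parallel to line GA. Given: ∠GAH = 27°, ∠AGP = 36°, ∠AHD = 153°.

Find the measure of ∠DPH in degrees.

∠DPH = 117°

1. ∠GAP = 27°  [H on ray AP]
2. ∠APG = 117°  [△PGA]
3. ∠DPH = 117°  [D on PG, H on PA]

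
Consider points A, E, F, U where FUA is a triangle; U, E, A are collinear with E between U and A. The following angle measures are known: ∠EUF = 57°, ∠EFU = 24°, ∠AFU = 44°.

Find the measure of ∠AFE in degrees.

1. ∠FEU = 99°  [△FUE]
2. ∠AUF = 57°  [E on ray UA]
3. ∠FAU = 79°  [△FUA]
4. ∠AEF = 81°  [linear pair at E on UA]
5. ∠EAF = 79°  [E on ray AU]
6. ∠AFE = 20°  [△FEA]

∠AFE = 20°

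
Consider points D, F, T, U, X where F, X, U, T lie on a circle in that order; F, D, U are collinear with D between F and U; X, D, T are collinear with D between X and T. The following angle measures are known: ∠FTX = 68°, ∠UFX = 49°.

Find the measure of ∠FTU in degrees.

1. ∠FUX = 68°  [same arc FX]
2. ∠FXU = 63°  [△FXU]
3. ∠FTU = 117°  [cyclic FXUT, opposite ∠X+∠T]

∠FTU = 117°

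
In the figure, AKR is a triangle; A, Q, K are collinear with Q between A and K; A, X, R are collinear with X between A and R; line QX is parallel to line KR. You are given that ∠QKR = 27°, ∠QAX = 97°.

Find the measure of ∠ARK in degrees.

∠ARK = 56°

1. ∠AKR = 27°  [Q on ray KA]
2. ∠KAR = 97°  [Q on AK, X on AR]
3. ∠ARK = 56°  [△AKR]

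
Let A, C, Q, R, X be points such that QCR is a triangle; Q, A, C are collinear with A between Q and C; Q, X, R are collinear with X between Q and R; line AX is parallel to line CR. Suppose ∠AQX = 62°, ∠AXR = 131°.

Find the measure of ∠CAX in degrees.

1. ∠AXQ = 49°  [linear pair at X on QR]
2. ∠QAX = 69°  [△QAX]
3. ∠CAX = 111°  [linear pair at A on QC]

∠CAX = 111°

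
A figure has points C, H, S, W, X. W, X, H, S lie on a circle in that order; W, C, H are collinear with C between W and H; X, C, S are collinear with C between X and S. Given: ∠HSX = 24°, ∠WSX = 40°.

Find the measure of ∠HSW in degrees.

∠HSW = 64°

1. ∠HWX = 24°  [same arc XH]
2. ∠WHX = 40°  [same arc WX]
3. ∠HXW = 116°  [△WXH]
4. ∠HSW = 64°  [cyclic WXHS, opposite ∠X+∠S]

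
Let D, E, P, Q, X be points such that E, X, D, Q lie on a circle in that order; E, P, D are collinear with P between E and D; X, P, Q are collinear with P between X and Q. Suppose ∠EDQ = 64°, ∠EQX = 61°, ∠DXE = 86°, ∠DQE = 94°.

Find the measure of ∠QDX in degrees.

1. ∠EXQ = 64°  [same arc EQ]
2. ∠QEX = 55°  [△EXQ]
3. ∠QDX = 125°  [cyclic EXDQ, opposite ∠E+∠D]

∠QDX = 125°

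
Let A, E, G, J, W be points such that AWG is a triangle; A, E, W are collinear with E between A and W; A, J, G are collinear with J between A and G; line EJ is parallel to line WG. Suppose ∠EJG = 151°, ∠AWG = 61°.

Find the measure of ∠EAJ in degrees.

∠EAJ = 90°

1. ∠AJE = 29°  [linear pair at J on AG]
2. ∠AEJ = 61°  [EJ∥WG, corresponding at E]
3. ∠EAJ = 90°  [△AEJ]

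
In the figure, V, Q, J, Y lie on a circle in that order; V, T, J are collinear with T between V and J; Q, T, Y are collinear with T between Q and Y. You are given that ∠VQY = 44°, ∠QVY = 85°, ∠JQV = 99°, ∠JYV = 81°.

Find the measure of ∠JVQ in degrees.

∠JVQ = 30°

1. ∠QYV = 51°  [△VQY]
2. ∠QJV = 51°  [same arc VQ]
3. ∠JVQ = 30°  [△VQJ]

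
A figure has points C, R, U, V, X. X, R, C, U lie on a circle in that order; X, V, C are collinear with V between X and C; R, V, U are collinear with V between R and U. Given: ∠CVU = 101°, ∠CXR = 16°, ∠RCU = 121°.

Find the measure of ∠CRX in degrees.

∠CRX = 106°

1. ∠RVX = 101°  [vertical angles at V]
2. ∠CUR = 16°  [same arc RC]
3. ∠CRU = 43°  [△RCU]
4. ∠CVR = 79°  [linear pair at V on XC]
5. ∠RCX = 58°  [△RVC]
6. ∠CRX = 106°  [△XRC]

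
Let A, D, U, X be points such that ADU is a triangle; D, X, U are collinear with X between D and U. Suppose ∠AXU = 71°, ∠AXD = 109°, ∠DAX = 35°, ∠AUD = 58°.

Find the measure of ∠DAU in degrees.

1. ∠ADX = 36°  [△ADX]
2. ∠ADU = 36°  [X on ray DU]
3. ∠DAU = 86°  [△ADU]

∠DAU = 86°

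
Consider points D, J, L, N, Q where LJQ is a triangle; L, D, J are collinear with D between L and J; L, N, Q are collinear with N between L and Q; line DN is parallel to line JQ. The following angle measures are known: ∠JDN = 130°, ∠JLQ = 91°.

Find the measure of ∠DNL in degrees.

∠DNL = 39°

1. ∠LDN = 50°  [linear pair at D on LJ]
2. ∠DLN = 91°  [D on LJ, N on LQ]
3. ∠DNL = 39°  [△LDN]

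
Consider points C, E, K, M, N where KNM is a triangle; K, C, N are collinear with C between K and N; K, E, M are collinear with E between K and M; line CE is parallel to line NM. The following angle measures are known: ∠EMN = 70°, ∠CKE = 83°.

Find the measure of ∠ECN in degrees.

1. ∠KMN = 70°  [E on ray MK]
2. ∠MKN = 83°  [C on KN, E on KM]
3. ∠KNM = 27°  [△KNM]
4. ∠ECK = 27°  [CE∥NM, corresponding at C]
5. ∠ECN = 153°  [linear pair at C on KN]

∠ECN = 153°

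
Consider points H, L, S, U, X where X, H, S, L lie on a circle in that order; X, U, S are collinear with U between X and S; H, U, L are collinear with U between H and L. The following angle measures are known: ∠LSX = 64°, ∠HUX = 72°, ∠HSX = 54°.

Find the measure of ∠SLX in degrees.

∠SLX = 98°

1. ∠LHX = 64°  [same arc XL]
2. ∠HXS = 44°  [△XUH]
3. ∠SHX = 82°  [△XHS]
4. ∠SLX = 98°  [cyclic XHSL, opposite ∠H+∠L]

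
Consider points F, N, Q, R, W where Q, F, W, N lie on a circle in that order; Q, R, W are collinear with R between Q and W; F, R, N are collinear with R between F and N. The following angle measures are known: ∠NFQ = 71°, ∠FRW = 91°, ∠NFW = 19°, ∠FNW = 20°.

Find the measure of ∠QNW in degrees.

∠QNW = 90°

1. ∠NWQ = 71°  [same arc QN]
2. ∠NQW = 19°  [same arc WN]
3. ∠QNW = 90°  [△QWN]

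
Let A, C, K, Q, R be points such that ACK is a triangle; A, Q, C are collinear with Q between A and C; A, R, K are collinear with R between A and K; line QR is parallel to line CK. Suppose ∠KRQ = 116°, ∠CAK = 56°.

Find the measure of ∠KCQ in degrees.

1. ∠ARQ = 64°  [linear pair at R on AK]
2. ∠QAR = 56°  [Q on AC, R on AK]
3. ∠AQR = 60°  [△AQR]
4. ∠CQR = 120°  [linear pair at Q on AC]
5. ∠KCQ = 60°  [QR∥CK, co-interior at C–Q]

∠KCQ = 60°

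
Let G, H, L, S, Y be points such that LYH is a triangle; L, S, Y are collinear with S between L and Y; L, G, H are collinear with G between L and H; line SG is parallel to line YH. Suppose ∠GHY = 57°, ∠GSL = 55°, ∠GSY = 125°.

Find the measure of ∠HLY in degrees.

1. ∠LHY = 57°  [G on ray HL]
2. ∠HYL = 55°  [SG∥YH, corresponding at S]
3. ∠HLY = 68°  [△LYH]

∠HLY = 68°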